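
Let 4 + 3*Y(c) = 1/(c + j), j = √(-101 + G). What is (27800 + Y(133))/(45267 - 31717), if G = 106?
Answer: 1474774997/718854600 - √5/718854600 ≈ 2.0516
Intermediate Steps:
j = √5 (j = √(-101 + 106) = √5 ≈ 2.2361)
Y(c) = -4/3 + 1/(3*(c + √5))
(27800 + Y(133))/(45267 - 31717) = (27800 + (1 - 4*133 - 4*√5)/(3*(133 + √5)))/(45267 - 31717) = (27800 + (1 - 532 - 4*√5)/(3*(133 + √5)))/13550 = (27800 + (-531 - 4*√5)/(3*(133 + √5)))*(1/13550) = 556/271 + (-531 - 4*√5)/(40650*(133 + √5))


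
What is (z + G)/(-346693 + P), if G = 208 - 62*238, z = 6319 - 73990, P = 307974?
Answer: 82219/38719 ≈ 2.1235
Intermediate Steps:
z = -67671
G = -14548 (G = 208 - 14756 = -14548)
(z + G)/(-346693 + P) = (-67671 - 14548)/(-346693 + 307974) = -82219/(-38719) = -82219*(-1/38719) = 82219/38719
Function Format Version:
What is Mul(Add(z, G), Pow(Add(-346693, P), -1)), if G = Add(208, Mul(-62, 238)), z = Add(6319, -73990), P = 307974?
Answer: Rational(82219, 38719) ≈ 2.1235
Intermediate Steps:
z = -67671
G = -14548 (G = Add(208, -14756) = -14548)
Mul(Add(z, G), Pow(Add(-346693, P), -1)) = Mul(Add(-67671, -14548), Pow(Add(-346693, 307974), -1)) = Mul(-82219, Pow(-38719, -1)) = Mul(-82219, Rational(-1, 38719)) = Rational(82219, 38719)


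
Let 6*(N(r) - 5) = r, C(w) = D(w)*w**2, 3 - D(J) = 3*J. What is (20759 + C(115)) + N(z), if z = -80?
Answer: -13506598/3 ≈ -4.5022e+6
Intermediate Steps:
D(J) = 3 - 3*J
C(w) = w**2*(3 - 3*w) (C(w) = (3 - 3*w)*w**2 = w**2*(3 - 3*w))
N(r) = 5 + r/6
(20759 + C(115)) + N(z) = (20759 + 3*115**2*(1 - 1*115)) + (5 + (1/6)*(-80)) = (20759 + 3*13225*(1 - 115)) + (5 - 40/3) = (20759 + 3*13225*(-114)) - 25/3 = (20759 - 4522950) - 25/3 = -4502191 - 25/3 = -13506598/3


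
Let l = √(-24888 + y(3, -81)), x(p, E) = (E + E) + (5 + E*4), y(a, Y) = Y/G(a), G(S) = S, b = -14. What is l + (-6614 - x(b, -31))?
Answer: -6433 + I*√24915 ≈ -6433.0 + 157.84*I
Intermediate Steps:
y(a, Y) = Y/a
x(p, E) = 5 + 6*E (x(p, E) = 2*E + (5 + 4*E) = 5 + 6*E)
l = I*√24915 (l = √(-24888 - 81/3) = √(-24888 - 81*⅓) = √(-24888 - 27) = √(-24915) = I*√24915 ≈ 157.84*I)
l + (-6614 - x(b, -31)) = I*√24915 + (-6614 - (5 + 6*(-31))) = I*√24915 + (-6614 - (5 - 186)) = I*√24915 + (-6614 - 1*(-181)) = I*√24915 + (-6614 + 181) = I*√24915 - 6433 = -6433 + I*√24915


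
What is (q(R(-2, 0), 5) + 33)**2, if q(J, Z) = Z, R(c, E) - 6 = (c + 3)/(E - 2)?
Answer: 1444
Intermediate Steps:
R(c, E) = 6 + (3 + c)/(-2 + E) (R(c, E) = 6 + (c + 3)/(E - 2) = 6 + (3 + c)/(-2 + E))
(q(R(-2, 0), 5) + 33)**2 = (5 + 33)**2 = 38**2 = 1444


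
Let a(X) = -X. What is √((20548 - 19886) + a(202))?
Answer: 2*√115 ≈ 21.448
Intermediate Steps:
√((20548 - 19886) + a(202)) = √((20548 - 19886) - 1*202) = √(662 - 202) = √460 = 2*√115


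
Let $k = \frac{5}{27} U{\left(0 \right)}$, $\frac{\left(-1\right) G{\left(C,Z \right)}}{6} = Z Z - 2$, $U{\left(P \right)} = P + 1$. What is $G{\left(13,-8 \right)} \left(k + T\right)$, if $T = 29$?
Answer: $- \frac{97712}{9} \approx -10857.0$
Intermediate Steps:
$U{\left(P \right)} = 1 + P$
$G{\left(C,Z \right)} = 12 - 6 Z^{2}$ ($G{\left(C,Z \right)} = - 6 \left(Z Z - 2\right) = - 6 \left(Z^{2} - 2\right) = - 6 \left(-2 + Z^{2}\right) = 12 - 6 Z^{2}$)
$k = \frac{5}{27}$ ($k = \frac{5}{27} \left(1 + 0\right) = 5 \cdot \frac{1}{27} \cdot 1 = \frac{5}{27} \cdot 1 = \frac{5}{27} \approx 0.18519$)
$G{\left(13,-8 \right)} \left(k + T\right) = \left(12 - 6 \left(-8\right)^{2}\right) \left(\frac{5}{27} + 29\right) = \left(12 - 384\right) \frac{788}{27} = \left(-372\right) \frac{788}{27} = - \frac{97712}{9}$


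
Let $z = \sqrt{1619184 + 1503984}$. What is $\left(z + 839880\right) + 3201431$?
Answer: $4041311 + 4 \sqrt{195198} \approx 4.0431 \cdot 10^{6}$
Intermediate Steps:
$z = 4 \sqrt{195198}$ ($z = \sqrt{3123168} = 4 \sqrt{195198} \approx 1767.2$)
$\left(z + 839880\right) + 3201431 = \left(4 \sqrt{195198} + 839880\right) + 3201431 = \left(839880 + 4 \sqrt{195198}\right) + 3201431 = 4041311 + 4 \sqrt{195198}$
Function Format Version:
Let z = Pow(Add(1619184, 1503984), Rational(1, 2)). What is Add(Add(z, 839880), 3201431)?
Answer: Add(4041311, Mul(4, Pow(195198, Rational(1, 2)))) ≈ 4.0431e+6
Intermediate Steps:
z = Mul(4, Pow(195198, Rational(1, 2))) (z = Pow(3123168, Rational(1, 2)) = Mul(4, Pow(195198, Rational(1, 2))) ≈ 1767.2)
Add(Add(z, 839880), 3201431) = Add(Add(Mul(4, Pow(195198, Rational(1, 2))), 839880), 3201431) = Add(Add(839880, Mul(4, Pow(195198, Rational(1, 2)))), 3201431) = Add(4041311, Mul(4, Pow(195198, Rational(1, 2))))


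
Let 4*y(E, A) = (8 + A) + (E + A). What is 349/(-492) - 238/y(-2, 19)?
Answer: -120935/5412 ≈ -22.346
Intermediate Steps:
y(E, A) = 2 + A/2 + E/4 (y(E, A) = ((8 + A) + (E + A))/4 = ((8 + A) + (A + E))/4 = (8 + E + 2*A)/4 = 2 + A/2 + E/4)
349/(-492) - 238/y(-2, 19) = 349/(-492) - 238/(2 + (½)*19 + (¼)*(-2)) = 349*(-1/492) - 238/(2 + 19/2 - ½) = -349/492 - 238/11 = -120935/5412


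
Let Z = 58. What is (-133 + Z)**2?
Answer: 5625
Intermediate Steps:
(-133 + Z)**2 = (-133 + 58)**2 = (-75)**2 = 5625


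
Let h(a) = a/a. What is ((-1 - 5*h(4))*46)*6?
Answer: -1656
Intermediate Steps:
h(a) = 1
((-1 - 5*h(4))*46)*6 = ((-1 - 5*1)*46)*6 = ((-1 - 5)*46)*6 = -6*46*6 = -276*6 = -1656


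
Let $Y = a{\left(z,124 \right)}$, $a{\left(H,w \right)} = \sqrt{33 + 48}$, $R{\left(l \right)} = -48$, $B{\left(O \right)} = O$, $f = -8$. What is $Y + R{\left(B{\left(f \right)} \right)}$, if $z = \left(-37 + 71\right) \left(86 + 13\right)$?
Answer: $-39$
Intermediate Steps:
$z = 3366$ ($z = 34 \cdot 99 = 3366$)
$a{\left(H,w \right)} = 9$ ($a{\left(H,w \right)} = \sqrt{81} = 9$)
$Y = 9$
$Y + R{\left(B{\left(f \right)} \right)} = 9 - 48 = -39$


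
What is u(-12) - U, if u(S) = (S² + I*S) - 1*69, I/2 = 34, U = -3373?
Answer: 2632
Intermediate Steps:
I = 68 (I = 2*34 = 68)
u(S) = -69 + S² + 68*S (u(S) = (S² + 68*S) - 1*69 = (S² + 68*S) - 69 = -69 + S² + 68*S)
u(-12) - U = (-69 + (-12)² + 68*(-12)) - 1*(-3373) = (-69 + 144 - 816) + 3373 = -741 + 3373 = 2632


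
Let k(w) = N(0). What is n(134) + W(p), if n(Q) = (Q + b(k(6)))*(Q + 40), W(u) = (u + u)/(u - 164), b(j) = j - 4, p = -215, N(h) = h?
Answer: 8573410/379 ≈ 22621.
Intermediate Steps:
k(w) = 0
b(j) = -4 + j
W(u) = 2*u/(-164 + u) (W(u) = (2*u)/(-164 + u) = 2*u/(-164 + u))
n(Q) = (-4 + Q)*(40 + Q) (n(Q) = (Q + (-4 + 0))*(Q + 40) = (Q - 4)*(40 + Q) = (-4 + Q)*(40 + Q))
n(134) + W(p) = (-160 + 134² + 36*134) + 2*(-215)/(-164 - 215) = (-160 + 17956 + 4824) + 2*(-215)/(-379) = 22620 + 2*(-215)*(-1/379) = 22620 + 430/379 = 8573410/379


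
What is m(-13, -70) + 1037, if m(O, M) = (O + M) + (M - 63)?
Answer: 821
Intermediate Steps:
m(O, M) = -63 + O + 2*M (m(O, M) = (M + O) + (-63 + M) = -63 + O + 2*M)
m(-13, -70) + 1037 = (-63 - 13 + 2*(-70)) + 1037 = (-63 - 13 - 140) + 1037 = -216 + 1037 = 821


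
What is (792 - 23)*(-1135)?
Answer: -872815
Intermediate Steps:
(792 - 23)*(-1135) = 769*(-1135) = -872815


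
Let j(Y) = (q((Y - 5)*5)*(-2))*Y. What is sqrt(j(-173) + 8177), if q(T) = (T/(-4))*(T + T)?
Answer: I*sqrt(137025123) ≈ 11706.0*I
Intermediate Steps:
q(T) = -T**2/2 (q(T) = (T*(-1/4))*(2*T) = (-T/4)*(2*T) = -T**2/2)
j(Y) = Y*(-25 + 5*Y)**2 (j(Y) = (-25*(Y - 5)**2/2*(-2))*Y = (-25*(-5 + Y)**2/2*(-2))*Y = (-(-25 + 5*Y)**2/2*(-2))*Y = (-25 + 5*Y)**2*Y = Y*(-25 + 5*Y)**2)
sqrt(j(-173) + 8177) = sqrt(25*(-173)*(-5 - 173)**2 + 8177) = sqrt(25*(-173)*(-178)**2 + 8177) = sqrt(25*(-173)*31684 + 8177) = sqrt(-137033300 + 8177) = sqrt(-137025123) = I*sqrt(137025123)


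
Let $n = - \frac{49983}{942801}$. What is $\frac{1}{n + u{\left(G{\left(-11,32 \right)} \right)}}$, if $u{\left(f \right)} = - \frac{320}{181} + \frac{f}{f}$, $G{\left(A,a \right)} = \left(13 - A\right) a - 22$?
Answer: $- \frac{56882327}{46698754} \approx -1.2181$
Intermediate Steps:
$G{\left(A,a \right)} = -22 + a \left(13 - A\right)$ ($G{\left(A,a \right)} = a \left(13 - A\right) - 22 = -22 + a \left(13 - A\right)$)
$u{\left(f \right)} = - \frac{139}{181}$ ($u{\left(f \right)} = \left(-320\right) \frac{1}{181} + 1 = - \frac{320}{181} + 1 = - \frac{139}{181}$)
$n = - \frac{16661}{314267}$ ($n = \left(-49983\right) \frac{1}{942801} = - \frac{16661}{314267} \approx -0.053015$)
$\frac{1}{n + u{\left(G{\left(-11,32 \right)} \right)}} = \frac{1}{- \frac{16661}{314267} - \frac{139}{181}} = \frac{1}{- \frac{46698754}{56882327}} = - \frac{56882327}{46698754}$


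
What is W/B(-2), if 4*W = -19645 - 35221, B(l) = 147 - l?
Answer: -27433/298 ≈ -92.057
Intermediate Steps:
W = -27433/2 (W = (-19645 - 35221)/4 = (1/4)*(-54866) = -27433/2 ≈ -13717.)
W/B(-2) = -27433/(2*(147 - 1*(-2))) = -27433/(2*(147 + 2)) = -27433/2/149 = -27433/2*1/149 = -27433/298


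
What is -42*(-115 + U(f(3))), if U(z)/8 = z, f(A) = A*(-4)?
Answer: 8862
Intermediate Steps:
f(A) = -4*A
U(z) = 8*z
-42*(-115 + U(f(3))) = -42*(-115 + 8*(-4*3)) = -42*(-115 + 8*(-12)) = -42*(-115 - 96) = -42*(-211) = 8862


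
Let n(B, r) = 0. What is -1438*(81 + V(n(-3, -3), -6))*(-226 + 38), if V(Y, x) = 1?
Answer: 22168208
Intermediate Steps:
-1438*(81 + V(n(-3, -3), -6))*(-226 + 38) = -1438*(81 + 1)*(-226 + 38) = -117916*(-188) = -1438*(-15416) = 22168208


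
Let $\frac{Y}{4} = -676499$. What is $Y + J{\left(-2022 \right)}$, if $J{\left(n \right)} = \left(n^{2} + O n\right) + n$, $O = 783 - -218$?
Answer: $-643556$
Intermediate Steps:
$Y = -2705996$ ($Y = 4 \left(-676499\right) = -2705996$)
$O = 1001$ ($O = 783 + 218 = 1001$)
$J{\left(n \right)} = n^{2} + 1002 n$ ($J{\left(n \right)} = \left(n^{2} + 1001 n\right) + n = n^{2} + 1002 n$)
$Y + J{\left(-2022 \right)} = -2705996 - 2022 \left(1002 - 2022\right) = -2705996 - -2062440 = -2705996 + 2062440 = -643556$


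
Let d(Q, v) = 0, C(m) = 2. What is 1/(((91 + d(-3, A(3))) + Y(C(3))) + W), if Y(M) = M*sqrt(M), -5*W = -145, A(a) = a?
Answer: 15/1799 - sqrt(2)/7196 ≈ 0.0081414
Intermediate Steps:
W = 29 (W = -1/5*(-145) = 29)
Y(M) = M**(3/2)
1/(((91 + d(-3, A(3))) + Y(C(3))) + W) = 1/(((91 + 0) + 2**(3/2)) + 29) = 1/((91 + 2*sqrt(2)) + 29) = 1/(120 + 2*sqrt(2))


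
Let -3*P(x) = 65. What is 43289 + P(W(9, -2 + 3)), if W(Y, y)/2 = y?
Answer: 129802/3 ≈ 43267.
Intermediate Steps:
W(Y, y) = 2*y
P(x) = -65/3 (P(x) = -1/3*65 = -65/3)
43289 + P(W(9, -2 + 3)) = 43289 - 65/3 = 129802/3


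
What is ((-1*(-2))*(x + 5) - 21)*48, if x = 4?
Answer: -144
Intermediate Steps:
((-1*(-2))*(x + 5) - 21)*48 = ((-1*(-2))*(4 + 5) - 21)*48 = (2*9 - 21)*48 = (18 - 21)*48 = -3*48 = -144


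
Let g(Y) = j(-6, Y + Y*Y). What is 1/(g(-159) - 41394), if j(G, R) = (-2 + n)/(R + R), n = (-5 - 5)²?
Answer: -25122/1039900019 ≈ -2.4158e-5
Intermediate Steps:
n = 100 (n = (-10)² = 100)
j(G, R) = 49/R (j(G, R) = (-2 + 100)/(R + R) = 98/((2*R)) = 98*(1/(2*R)) = 49/R)
g(Y) = 49/(Y + Y²) (g(Y) = 49/(Y + Y*Y) = 49/(Y + Y²))
1/(g(-159) - 41394) = 1/(49/(-159*(1 - 159)) - 41394) = 1/(49*(-1/159)/(-158) - 41394) = 1/(49*(-1/159)*(-1/158) - 41394) = 1/(49/25122 - 41394) = 1/(-1039900019/25122) = -25122/1039900019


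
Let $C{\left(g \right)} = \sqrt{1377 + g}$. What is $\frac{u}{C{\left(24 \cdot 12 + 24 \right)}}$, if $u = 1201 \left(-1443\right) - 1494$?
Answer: $- \frac{578179 \sqrt{1689}}{563} \approx -42206.0$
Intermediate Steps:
$u = -1734537$ ($u = -1733043 - 1494 = -1734537$)
$\frac{u}{C{\left(24 \cdot 12 + 24 \right)}} = - \frac{1734537}{\sqrt{1377 + \left(24 \cdot 12 + 24\right)}} = - \frac{1734537}{\sqrt{1377 + \left(288 + 24\right)}} = - \frac{1734537}{\sqrt{1377 + 312}} = - \frac{1734537}{\sqrt{1689}} = - 1734537 \frac{\sqrt{1689}}{1689} = - \frac{578179 \sqrt{1689}}{563}$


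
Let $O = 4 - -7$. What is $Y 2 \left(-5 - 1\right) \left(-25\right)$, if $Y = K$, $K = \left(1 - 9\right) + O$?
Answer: $900$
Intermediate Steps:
$O = 11$ ($O = 4 + 7 = 11$)
$K = 3$ ($K = \left(1 - 9\right) + 11 = -8 + 11 = 3$)
$Y = 3$
$Y 2 \left(-5 - 1\right) \left(-25\right) = 3 \cdot 2 \left(-5 - 1\right) \left(-25\right) = 3 \cdot 2 \left(-6\right) \left(-25\right) = 3 \left(-12\right) \left(-25\right) = \left(-36\right) \left(-25\right) = 900$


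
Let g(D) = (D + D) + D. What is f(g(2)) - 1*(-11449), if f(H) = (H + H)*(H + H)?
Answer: 11593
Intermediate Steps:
g(D) = 3*D (g(D) = 2*D + D = 3*D)
f(H) = 4*H² (f(H) = (2*H)*(2*H) = 4*H²)
f(g(2)) - 1*(-11449) = 4*(3*2)² - 1*(-11449) = 4*6² + 11449 = 4*36 + 11449 = 144 + 11449 = 11593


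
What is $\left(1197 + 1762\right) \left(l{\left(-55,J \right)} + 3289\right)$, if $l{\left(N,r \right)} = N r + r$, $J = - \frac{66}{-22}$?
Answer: $9252793$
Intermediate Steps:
$J = 3$ ($J = \left(-66\right) \left(- \frac{1}{22}\right) = 3$)
$l{\left(N,r \right)} = r + N r$
$\left(1197 + 1762\right) \left(l{\left(-55,J \right)} + 3289\right) = \left(1197 + 1762\right) \left(3 \left(1 - 55\right) + 3289\right) = 2959 \left(3 \left(-54\right) + 3289\right) = 2959 \left(-162 + 3289\right) = 2959 \cdot 3127 = 9252793$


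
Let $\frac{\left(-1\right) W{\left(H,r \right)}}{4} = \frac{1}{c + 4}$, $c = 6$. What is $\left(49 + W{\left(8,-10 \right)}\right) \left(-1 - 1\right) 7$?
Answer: $- \frac{3402}{5} \approx -680.4$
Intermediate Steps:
$W{\left(H,r \right)} = - \frac{2}{5}$ ($W{\left(H,r \right)} = - \frac{4}{6 + 4} = - \frac{4}{10} = \left(-4\right) \frac{1}{10} = - \frac{2}{5}$)
$\left(49 + W{\left(8,-10 \right)}\right) \left(-1 - 1\right) 7 = \left(49 - \frac{2}{5}\right) \left(-1 - 1\right) 7 = \frac{243 \left(\left(-2\right) 7\right)}{5} = \frac{243}{5} \left(-14\right) = - \frac{3402}{5}$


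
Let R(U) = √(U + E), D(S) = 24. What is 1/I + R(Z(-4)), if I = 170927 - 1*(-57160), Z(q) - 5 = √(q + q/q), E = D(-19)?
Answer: 1/228087 + √(29 + I*√3) ≈ 5.3876 + 0.16075*I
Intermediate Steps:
E = 24
Z(q) = 5 + √(1 + q) (Z(q) = 5 + √(q + q/q) = 5 + √(q + 1) = 5 + √(1 + q))
I = 228087 (I = 170927 + 57160 = 228087)
R(U) = √(24 + U) (R(U) = √(U + 24) = √(24 + U))
1/I + R(Z(-4)) = 1/228087 + √(24 + (5 + √(1 - 4))) = 1/228087 + √(24 + (5 + √(-3))) = 1/228087 + √(24 + (5 + I*√3)) = 1/228087 + √(29 + I*√3)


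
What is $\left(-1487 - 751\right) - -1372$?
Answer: $-866$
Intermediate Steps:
$\left(-1487 - 751\right) - -1372 = -2238 + 1372 = -866$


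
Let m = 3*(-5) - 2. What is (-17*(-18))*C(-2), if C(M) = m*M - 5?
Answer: 8874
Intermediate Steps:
m = -17 (m = -15 - 2 = -17)
C(M) = -5 - 17*M (C(M) = -17*M - 5 = -5 - 17*M)
(-17*(-18))*C(-2) = (-17*(-18))*(-5 - 17*(-2)) = 306*(-5 + 34) = 306*29 = 8874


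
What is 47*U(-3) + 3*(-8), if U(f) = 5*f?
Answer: -729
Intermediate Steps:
47*U(-3) + 3*(-8) = 47*(5*(-3)) + 3*(-8) = 47*(-15) - 24 = -705 - 24 = -729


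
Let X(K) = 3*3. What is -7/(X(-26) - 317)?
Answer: 1/44 ≈ 0.022727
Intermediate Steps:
X(K) = 9
-7/(X(-26) - 317) = -7/(9 - 317) = -7/(-308) = -1/308*(-7) = 1/44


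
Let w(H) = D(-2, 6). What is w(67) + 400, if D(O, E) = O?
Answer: 398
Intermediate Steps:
w(H) = -2
w(67) + 400 = -2 + 400 = 398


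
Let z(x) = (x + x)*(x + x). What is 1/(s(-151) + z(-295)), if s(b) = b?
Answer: 1/347949 ≈ 2.8740e-6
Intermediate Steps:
z(x) = 4*x² (z(x) = (2*x)*(2*x) = 4*x²)
1/(s(-151) + z(-295)) = 1/(-151 + 4*(-295)²) = 1/(-151 + 4*87025) = 1/(-151 + 348100) = 1/347949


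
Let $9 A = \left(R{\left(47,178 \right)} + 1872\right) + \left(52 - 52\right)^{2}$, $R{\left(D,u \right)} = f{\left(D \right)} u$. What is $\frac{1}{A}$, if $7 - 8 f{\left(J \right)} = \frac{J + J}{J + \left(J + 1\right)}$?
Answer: $\frac{3420}{762179} \approx 0.0044871$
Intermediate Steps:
$f{\left(J \right)} = \frac{7}{8} - \frac{J}{4 \left(1 + 2 J\right)}$ ($f{\left(J \right)} = \frac{7}{8} - \frac{\left(J + J\right) \frac{1}{J + \left(J + 1\right)}}{8} = \frac{7}{8} - \frac{2 J \frac{1}{J + \left(1 + J\right)}}{8} = \frac{7}{8} - \frac{2 J \frac{1}{1 + 2 J}}{8} = \frac{7}{8} - \frac{J}{4 \left(1 + 2 J\right)}$)
$R{\left(D,u \right)} = \frac{u \left(7 + 12 D\right)}{8 \left(1 + 2 D\right)}$ ($R{\left(D,u \right)} = \frac{7 + 12 D}{8 \left(1 + 2 D\right)} u = \frac{u \left(7 + 12 D\right)}{8 \left(1 + 2 D\right)}$)
$A = \frac{762179}{3420}$ ($A = \frac{\left(\frac{1}{8} \cdot 178 \frac{1}{1 + 2 \cdot 47} \left(7 + 12 \cdot 47\right) + 1872\right) + \left(52 - 52\right)^{2}}{9} = \frac{\left(\frac{1}{8} \cdot 178 \frac{1}{1 + 94} \left(7 + 564\right) + 1872\right) + 0^{2}}{9} = \frac{\left(\frac{1}{8} \cdot 178 \cdot \frac{1}{95} \cdot 571 + 1872\right) + 0}{9} = \frac{\left(\frac{50819}{380} + 1872\right) + 0}{9} = \frac{\frac{762179}{380} + 0}{9} = \frac{1}{9} \cdot \frac{762179}{380} = \frac{762179}{3420} \approx 222.86$)
$\frac{1}{A} = \frac{1}{\frac{762179}{3420}} = \frac{3420}{762179}$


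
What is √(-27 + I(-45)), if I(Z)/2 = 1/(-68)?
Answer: I*√31246/34 ≈ 5.199*I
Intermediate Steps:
I(Z) = -1/34 (I(Z) = 2/(-68) = 2*(-1/68) = -1/34)
√(-27 + I(-45)) = √(-27 - 1/34) = √(-919/34) = I*√31246/34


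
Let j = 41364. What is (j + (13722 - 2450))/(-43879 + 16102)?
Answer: -52636/27777 ≈ -1.8949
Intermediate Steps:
(j + (13722 - 2450))/(-43879 + 16102) = (41364 + (13722 - 2450))/(-43879 + 16102) = (41364 + 11272)/(-27777) = 52636*(-1/27777) = -52636/27777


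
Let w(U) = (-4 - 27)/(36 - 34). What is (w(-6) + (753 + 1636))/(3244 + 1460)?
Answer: 4747/9408 ≈ 0.50457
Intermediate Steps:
w(U) = -31/2
(w(-6) + (753 + 1636))/(3244 + 1460) = (-31/2 + (753 + 1636))/(3244 + 1460) = (-31/2 + 2389)/4704 = (4747/2)*(1/4704) = 4747/9408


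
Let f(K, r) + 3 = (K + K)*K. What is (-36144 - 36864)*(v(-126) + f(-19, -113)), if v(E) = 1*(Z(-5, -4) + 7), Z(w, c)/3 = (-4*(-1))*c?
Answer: -49499424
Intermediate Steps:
Z(w, c) = 12*c (Z(w, c) = 3*((-4*(-1))*c) = 3*(4*c) = 12*c)
v(E) = -41 (v(E) = 1*(12*(-4) + 7) = 1*(-48 + 7) = 1*(-41) = -41)
f(K, r) = -3 + 2*K² (f(K, r) = -3 + (K + K)*K = -3 + (2*K)*K = -3 + 2*K²)
(-36144 - 36864)*(v(-126) + f(-19, -113)) = (-36144 - 36864)*(-41 + (-3 + 2*(-19)²)) = -73008*(-41 + (-3 + 2*361)) = -73008*(-41 + (-3 + 722)) = -73008*(-41 + 719) = -73008*678 = -49499424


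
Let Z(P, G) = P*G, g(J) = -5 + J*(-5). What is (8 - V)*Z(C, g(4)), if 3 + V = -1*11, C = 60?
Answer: -33000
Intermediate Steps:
g(J) = -5 - 5*J
V = -14 (V = -3 - 1*11 = -3 - 11 = -14)
Z(P, G) = G*P
(8 - V)*Z(C, g(4)) = (8 - 1*(-14))*((-5 - 5*4)*60) = (8 + 14)*((-5 - 20)*60) = 22*(-25*60) = 22*(-1500) = -33000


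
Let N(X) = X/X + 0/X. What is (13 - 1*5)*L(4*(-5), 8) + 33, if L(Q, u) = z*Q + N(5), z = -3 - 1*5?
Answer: 1321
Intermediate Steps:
z = -8 (z = -3 - 5 = -8)
N(X) = 1 (N(X) = 1 + 0 = 1)
L(Q, u) = 1 - 8*Q (L(Q, u) = -8*Q + 1 = 1 - 8*Q)
(13 - 1*5)*L(4*(-5), 8) + 33 = (13 - 1*5)*(1 - 32*(-5)) + 33 = (13 - 5)*(1 - 8*(-20)) + 33 = 8*(1 + 160) + 33 = 8*161 + 33 = 1288 + 33 = 1321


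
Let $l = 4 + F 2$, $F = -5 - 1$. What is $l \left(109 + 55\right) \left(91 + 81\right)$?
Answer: $-225664$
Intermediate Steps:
$F = -6$ ($F = -5 - 1 = -6$)
$l = -8$ ($l = 4 - 12 = -8$)
$l \left(109 + 55\right) \left(91 + 81\right) = - 8 \left(109 + 55\right) \left(91 + 81\right) = - 8 \cdot 164 \cdot 172 = \left(-8\right) 28208 = -225664$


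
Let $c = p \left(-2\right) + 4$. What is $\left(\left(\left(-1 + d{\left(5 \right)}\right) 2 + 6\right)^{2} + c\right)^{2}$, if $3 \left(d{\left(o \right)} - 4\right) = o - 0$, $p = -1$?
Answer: $\frac{4708900}{81} \approx 58135.0$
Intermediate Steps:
$d{\left(o \right)} = 4 + \frac{o}{3}$ ($d{\left(o \right)} = 4 + \frac{o - 0}{3} = 4 + \frac{o + 0}{3} = 4 + \frac{o}{3}$)
$c = 6$ ($c = \left(-1\right) \left(-2\right) + 4 = 2 + 4 = 6$)
$\left(\left(\left(-1 + d{\left(5 \right)}\right) 2 + 6\right)^{2} + c\right)^{2} = \left(\left(\left(-1 + \left(4 + \frac{1}{3} \cdot 5\right)\right) 2 + 6\right)^{2} + 6\right)^{2} = \left(\left(\left(-1 + \left(4 + \frac{5}{3}\right)\right) 2 + 6\right)^{2} + 6\right)^{2} = \left(\left(\left(-1 + \frac{17}{3}\right) 2 + 6\right)^{2} + 6\right)^{2} = \left(\left(\frac{14}{3} \cdot 2 + 6\right)^{2} + 6\right)^{2} = \left(\left(\frac{28}{3} + 6\right)^{2} + 6\right)^{2} = \left(\left(\frac{46}{3}\right)^{2} + 6\right)^{2} = \left(\frac{2116}{9} + 6\right)^{2} = \left(\frac{2170}{9}\right)^{2} = \frac{4708900}{81}$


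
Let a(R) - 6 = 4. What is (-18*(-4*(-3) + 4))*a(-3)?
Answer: -2880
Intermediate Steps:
a(R) = 10 (a(R) = 6 + 4 = 10)
(-18*(-4*(-3) + 4))*a(-3) = -18*(-4*(-3) + 4)*10 = -18*(12 + 4)*10 = -18*16*10 = -288*10 = -2880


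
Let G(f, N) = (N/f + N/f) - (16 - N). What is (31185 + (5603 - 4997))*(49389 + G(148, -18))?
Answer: 58054371666/37 ≈ 1.5690e+9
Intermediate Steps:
G(f, N) = -16 + N + 2*N/f (G(f, N) = 2*N/f + (-16 + N) = -16 + N + 2*N/f)
(31185 + (5603 - 4997))*(49389 + G(148, -18)) = (31185 + (5603 - 4997))*(49389 + (-16 - 18 + 2*(-18)/148)) = (31185 + 606)*(49389 + (-16 - 18 + 2*(-18)*(1/148))) = 31791*(49389 + (-16 - 18 - 9/37)) = 31791*(49389 - 1267/37) = 31791*(1826126/37) = 58054371666/37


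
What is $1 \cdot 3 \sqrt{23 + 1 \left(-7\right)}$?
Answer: $12$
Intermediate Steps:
$1 \cdot 3 \sqrt{23 + 1 \left(-7\right)} = 3 \sqrt{23 - 7} = 3 \sqrt{16} = 3 \cdot 4 = 12$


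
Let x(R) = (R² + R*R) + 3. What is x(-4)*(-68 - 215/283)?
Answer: -681065/283 ≈ -2406.6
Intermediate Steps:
x(R) = 3 + 2*R² (x(R) = (R² + R²) + 3 = 2*R² + 3 = 3 + 2*R²)
x(-4)*(-68 - 215/283) = (3 + 2*(-4)²)*(-68 - 215/283) = (3 + 2*16)*(-68 - 215/283) = (3 + 32)*(-68 - 1*215/283) = 35*(-68 - 215/283) = 35*(-19459/283) = -681065/283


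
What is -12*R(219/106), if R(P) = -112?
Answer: 1344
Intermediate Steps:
-12*R(219/106) = -12*(-112) = 1344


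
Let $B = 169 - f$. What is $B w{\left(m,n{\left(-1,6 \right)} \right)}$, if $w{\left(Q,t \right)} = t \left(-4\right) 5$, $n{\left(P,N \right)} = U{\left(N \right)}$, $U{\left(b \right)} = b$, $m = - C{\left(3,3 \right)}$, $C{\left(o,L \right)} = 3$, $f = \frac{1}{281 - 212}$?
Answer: $- \frac{466400}{23} \approx -20278.0$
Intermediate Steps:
$f = \frac{1}{69} \approx 0.014493$
$m = -3$ ($m = \left(-1\right) 3 = -3$)
$n{\left(P,N \right)} = N$
$w{\left(Q,t \right)} = - 20 t$ ($w{\left(Q,t \right)} = - 4 t 5 = - 20 t$)
$B = \frac{11660}{69}$ ($B = 169 - \frac{1}{69} = \frac{11660}{69} \approx 168.99$)
$B w{\left(m,n{\left(-1,6 \right)} \right)} = \frac{11660 \left(\left(-20\right) 6\right)}{69} = \frac{11660}{69} \left(-120\right) = - \frac{466400}{23}$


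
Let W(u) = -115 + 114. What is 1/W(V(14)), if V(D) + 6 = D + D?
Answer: -1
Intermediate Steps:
V(D) = -6 + 2*D (V(D) = -6 + (D + D) = -6 + 2*D)
W(u) = -1
1/W(V(14)) = 1/(-1) = -1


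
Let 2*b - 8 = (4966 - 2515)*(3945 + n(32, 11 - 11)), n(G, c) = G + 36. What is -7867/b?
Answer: -15734/9835871 ≈ -0.0015997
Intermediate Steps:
n(G, c) = 36 + G
b = 9835871/2 (b = 4 + ((4966 - 2515)*(3945 + (36 + 32)))/2 = 4 + (2451*(3945 + 68))/2 = 4 + (2451*4013)/2 = 4 + (½)*9835863 = 4 + 9835863/2 = 9835871/2 ≈ 4.9179e+6)
-7867/b = -7867/9835871/2 = -7867*2/9835871 = -15734/9835871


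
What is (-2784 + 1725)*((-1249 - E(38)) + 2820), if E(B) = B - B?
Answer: -1663689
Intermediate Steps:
E(B) = 0
(-2784 + 1725)*((-1249 - E(38)) + 2820) = (-2784 + 1725)*((-1249 - 1*0) + 2820) = -1059*((-1249 + 0) + 2820) = -1059*(-1249 + 2820) = -1059*1571 = -1663689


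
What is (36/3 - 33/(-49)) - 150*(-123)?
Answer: 904671/49 ≈ 18463.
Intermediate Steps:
(36/3 - 33/(-49)) - 150*(-123) = (36*(⅓) - 33*(-1/49)) + 18450 = (12 + 33/49) + 18450 = 621/49 + 18450 = 904671/49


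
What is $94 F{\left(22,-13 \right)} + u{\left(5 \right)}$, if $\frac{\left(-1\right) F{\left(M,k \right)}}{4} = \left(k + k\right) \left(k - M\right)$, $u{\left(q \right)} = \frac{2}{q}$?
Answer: $- \frac{1710798}{5} \approx -3.4216 \cdot 10^{5}$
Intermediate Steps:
$F{\left(M,k \right)} = - 8 k \left(k - M\right)$ ($F{\left(M,k \right)} = - 4 \left(k + k\right) \left(k - M\right) = - 4 \cdot 2 k \left(k - M\right) = - 8 k \left(k - M\right)$)
$94 F{\left(22,-13 \right)} + u{\left(5 \right)} = 94 \cdot 8 \left(-13\right) \left(22 - -13\right) + \frac{2}{5} = 94 \cdot 8 \left(-13\right) \left(22 + 13\right) + 2 \cdot \frac{1}{5} = 94 \cdot 8 \left(-13\right) 35 + \frac{2}{5} = 94 \left(-3640\right) + \frac{2}{5} = -342160 + \frac{2}{5} = - \frac{1710798}{5}$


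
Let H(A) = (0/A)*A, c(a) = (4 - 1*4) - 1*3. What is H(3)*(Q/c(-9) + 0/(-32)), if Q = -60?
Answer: 0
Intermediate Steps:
c(a) = -3 (c(a) = (4 - 4) - 3 = 0 - 3 = -3)
H(A) = 0 (H(A) = 0*A = 0)
H(3)*(Q/c(-9) + 0/(-32)) = 0*(-60/(-3) + 0/(-32)) = 0*(-60*(-⅓) + 0*(-1/32)) = 0*(20 + 0) = 0*20 = 0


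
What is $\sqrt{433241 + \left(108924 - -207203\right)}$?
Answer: $2 \sqrt{187342} \approx 865.66$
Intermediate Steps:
$\sqrt{433241 + \left(108924 - -207203\right)} = \sqrt{433241 + \left(108924 + 207203\right)} = \sqrt{433241 + 316127} = \sqrt{749368} = 2 \sqrt{187342}$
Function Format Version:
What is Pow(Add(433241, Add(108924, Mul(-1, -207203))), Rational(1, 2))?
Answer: Mul(2, Pow(187342, Rational(1, 2))) ≈ 865.66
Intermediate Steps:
Pow(Add(433241, Add(108924, Mul(-1, -207203))), Rational(1, 2)) = Pow(Add(433241, Add(108924, 207203)), Rational(1, 2)) = Pow(Add(433241, 316127), Rational(1, 2)) = Pow(749368, Rational(1, 2)) = Mul(2, Pow(187342, Rational(1, 2)))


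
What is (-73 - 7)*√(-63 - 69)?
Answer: -160*I*√33 ≈ -919.13*I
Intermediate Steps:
(-73 - 7)*√(-63 - 69) = -160*I*√33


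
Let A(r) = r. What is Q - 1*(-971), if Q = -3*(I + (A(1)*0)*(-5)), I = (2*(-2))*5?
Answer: 1031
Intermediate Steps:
I = -20 (I = -4*5 = -20)
Q = 60 (Q = -3*(-20 + (1*0)*(-5)) = -3*(-20 + 0*(-5)) = -3*(-20 + 0) = -3*(-20) = 60)
Q - 1*(-971) = 60 - 1*(-971) = 60 + 971 = 1031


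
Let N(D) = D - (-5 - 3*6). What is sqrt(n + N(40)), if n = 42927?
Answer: sqrt(42990) ≈ 207.34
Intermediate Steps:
N(D) = 23 + D (N(D) = D - (-5 - 18) = D - 1*(-23) = D + 23 = 23 + D)
sqrt(n + N(40)) = sqrt(42927 + (23 + 40)) = sqrt(42927 + 63) = sqrt(42990)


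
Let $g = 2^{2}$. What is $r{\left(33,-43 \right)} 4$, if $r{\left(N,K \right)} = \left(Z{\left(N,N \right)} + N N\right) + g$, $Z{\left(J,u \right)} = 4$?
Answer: $4388$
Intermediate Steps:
$g = 4$
$r{\left(N,K \right)} = 8 + N^{2}$ ($r{\left(N,K \right)} = \left(4 + N N\right) + 4 = \left(4 + N^{2}\right) + 4 = 8 + N^{2}$)
$r{\left(33,-43 \right)} 4 = \left(8 + 33^{2}\right) 4 = \left(8 + 1089\right) 4 = 1097 \cdot 4 = 4388$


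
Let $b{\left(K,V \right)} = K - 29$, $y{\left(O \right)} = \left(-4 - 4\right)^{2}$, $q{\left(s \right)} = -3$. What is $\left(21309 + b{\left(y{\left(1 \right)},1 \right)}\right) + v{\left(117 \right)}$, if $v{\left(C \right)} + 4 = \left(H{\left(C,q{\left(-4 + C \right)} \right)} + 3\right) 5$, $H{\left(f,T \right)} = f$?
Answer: $21940$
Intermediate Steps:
$y{\left(O \right)} = 64$ ($y{\left(O \right)} = \left(-8\right)^{2} = 64$)
$b{\left(K,V \right)} = -29 + K$ ($b{\left(K,V \right)} = K - 29 = -29 + K$)
$v{\left(C \right)} = 11 + 5 C$ ($v{\left(C \right)} = -4 + \left(C + 3\right) 5 = -4 + \left(3 + C\right) 5 = -4 + \left(15 + 5 C\right) = 11 + 5 C$)
$\left(21309 + b{\left(y{\left(1 \right)},1 \right)}\right) + v{\left(117 \right)} = \left(21309 + \left(-29 + 64\right)\right) + \left(11 + 5 \cdot 117\right) = \left(21309 + 35\right) + \left(11 + 585\right) = 21344 + 596 = 21940$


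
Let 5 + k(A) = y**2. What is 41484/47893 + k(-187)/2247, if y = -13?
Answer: 101069000/107615571 ≈ 0.93917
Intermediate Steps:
k(A) = 164 (k(A) = -5 + (-13)**2 = -5 + 169 = 164)
41484/47893 + k(-187)/2247 = 41484/47893 + 164/2247 = 101069000/107615571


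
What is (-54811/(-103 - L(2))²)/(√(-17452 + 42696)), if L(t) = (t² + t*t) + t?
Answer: -54811*√6311/161170318 ≈ -0.027017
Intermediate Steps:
L(t) = t + 2*t² (L(t) = (t² + t²) + t = 2*t² + t = t + 2*t²)
(-54811/(-103 - L(2))²)/(√(-17452 + 42696)) = (-54811/(-103 - 2*(1 + 2*2))²)/(√(-17452 + 42696)) = (-54811/(-103 - 2*(1 + 4))²)/(√25244) = (-54811/(-103 - 2*5)²)/((2*√6311)) = (-54811/(-103 - 1*10)²)*(√6311/12622) = (-54811/(-103 - 10)²)*(√6311/12622) = (-54811/((-113)²))*(√6311/12622) = (-54811/12769)*(√6311/12622) = (-54811*1/12769)*(√6311/12622) = -54811*√6311/161170318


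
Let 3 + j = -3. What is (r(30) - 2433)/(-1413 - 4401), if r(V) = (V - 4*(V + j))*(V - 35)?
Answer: 701/1938 ≈ 0.36171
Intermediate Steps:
j = -6 (j = -3 - 3 = -6)
r(V) = (-35 + V)*(24 - 3*V) (r(V) = (V - 4*(V - 6))*(V - 35) = (V - 4*(-6 + V))*(-35 + V) = (V + (24 - 4*V))*(-35 + V) = (24 - 3*V)*(-35 + V) = (-35 + V)*(24 - 3*V))
(r(30) - 2433)/(-1413 - 4401) = ((-840 - 3*30² + 129*30) - 2433)/(-1413 - 4401) = ((-840 - 3*900 + 3870) - 2433)/(-5814) = ((-840 - 2700 + 3870) - 2433)*(-1/5814) = (330 - 2433)*(-1/5814) = -2103*(-1/5814) = 701/1938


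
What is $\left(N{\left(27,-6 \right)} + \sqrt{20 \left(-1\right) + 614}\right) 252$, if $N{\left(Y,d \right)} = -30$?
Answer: $-7560 + 756 \sqrt{66} \approx -1418.2$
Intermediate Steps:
$\left(N{\left(27,-6 \right)} + \sqrt{20 \left(-1\right) + 614}\right) 252 = \left(-30 + \sqrt{20 \left(-1\right) + 614}\right) 252 = \left(-30 + \sqrt{-20 + 614}\right) 252 = \left(-30 + \sqrt{594}\right) 252 = \left(-30 + 3 \sqrt{66}\right) 252 = -7560 + 756 \sqrt{66}$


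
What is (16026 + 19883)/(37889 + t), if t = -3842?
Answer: 35909/34047 ≈ 1.0547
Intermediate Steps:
(16026 + 19883)/(37889 + t) = (16026 + 19883)/(37889 - 3842) = 35909/34047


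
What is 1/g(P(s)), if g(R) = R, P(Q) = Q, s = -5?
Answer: -1/5 ≈ -0.20000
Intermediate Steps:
1/g(P(s)) = 1/(-5) = -1/5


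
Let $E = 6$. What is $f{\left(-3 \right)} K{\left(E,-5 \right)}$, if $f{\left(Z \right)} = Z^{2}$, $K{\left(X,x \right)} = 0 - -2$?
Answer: $18$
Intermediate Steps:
$K{\left(X,x \right)} = 2$ ($K{\left(X,x \right)} = 0 + 2 = 2$)
$f{\left(-3 \right)} K{\left(E,-5 \right)} = \left(-3\right)^{2} \cdot 2 = 9 \cdot 2 = 18$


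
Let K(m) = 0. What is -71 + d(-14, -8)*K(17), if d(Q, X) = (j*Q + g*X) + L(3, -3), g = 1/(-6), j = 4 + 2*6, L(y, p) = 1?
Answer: -71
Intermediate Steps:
j = 16 (j = 4 + 12 = 16)
g = -⅙ ≈ -0.16667
d(Q, X) = 1 + 16*Q - X/6 (d(Q, X) = (16*Q - X/6) + 1 = 1 + 16*Q - X/6)
-71 + d(-14, -8)*K(17) = -71 + (1 + 16*(-14) - ⅙*(-8))*0 = -71 + (1 - 224 + 4/3)*0 = -71 - 665/3*0 = -71 + 0 = -71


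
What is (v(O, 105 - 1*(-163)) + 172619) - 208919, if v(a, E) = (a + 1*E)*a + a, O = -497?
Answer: 77016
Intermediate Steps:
v(a, E) = a + a*(E + a) (v(a, E) = (a + E)*a + a = (E + a)*a + a = a*(E + a) + a = a + a*(E + a))
(v(O, 105 - 1*(-163)) + 172619) - 208919 = (-497*(1 + (105 - 1*(-163)) - 497) + 172619) - 208919 = (-497*(1 + (105 + 163) - 497) + 172619) - 208919 = (-497*(1 + 268 - 497) + 172619) - 208919 = (-497*(-228) + 172619) - 208919 = (113316 + 172619) - 208919 = 285935 - 208919 = 77016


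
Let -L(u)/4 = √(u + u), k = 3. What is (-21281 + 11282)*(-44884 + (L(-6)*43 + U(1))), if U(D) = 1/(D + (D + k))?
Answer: 2243965581/5 + 3439656*I*√3 ≈ 4.4879e+8 + 5.9577e+6*I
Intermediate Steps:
U(D) = 1/(3 + 2*D) (U(D) = 1/(D + (D + 3)) = 1/(D + (3 + D)) = 1/(3 + 2*D))
L(u) = -4*√2*√u (L(u) = -4*√(u + u) = -4*√2*√u)
(-21281 + 11282)*(-44884 + (L(-6)*43 + U(1))) = (-21281 + 11282)*(-44884 + (-4*√2*√(-6)*43 + 1/(3 + 2*1))) = -9999*(-44884 + (-4*√2*I*√6*43 + 1/(3 + 2))) = -9999*(-44884 + (-8*I*√3*43 + 1/5)) = -9999*(-44884 + (-344*I*√3 + ⅕)) = -9999*(-44884 + (⅕ - 344*I*√3)) = -9999*(-224419/5 - 344*I*√3) = 2243965581/5 + 3439656*I*√3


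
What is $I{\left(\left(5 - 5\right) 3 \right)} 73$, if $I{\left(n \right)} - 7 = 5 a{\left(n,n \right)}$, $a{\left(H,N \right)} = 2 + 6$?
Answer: $3431$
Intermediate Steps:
$a{\left(H,N \right)} = 8$
$I{\left(n \right)} = 47$ ($I{\left(n \right)} = 7 + 5 \cdot 8 = 7 + 40 = 47$)
$I{\left(\left(5 - 5\right) 3 \right)} 73 = 47 \cdot 73 = 3431$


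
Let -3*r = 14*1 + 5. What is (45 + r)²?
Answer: 13456/9 ≈ 1495.1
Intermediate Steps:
r = -19/3 (r = -(14*1 + 5)/3 = -(14 + 5)/3 = -⅓*19 = -19/3 ≈ -6.3333)
(45 + r)² = (45 - 19/3)² = (116/3)² = 13456/9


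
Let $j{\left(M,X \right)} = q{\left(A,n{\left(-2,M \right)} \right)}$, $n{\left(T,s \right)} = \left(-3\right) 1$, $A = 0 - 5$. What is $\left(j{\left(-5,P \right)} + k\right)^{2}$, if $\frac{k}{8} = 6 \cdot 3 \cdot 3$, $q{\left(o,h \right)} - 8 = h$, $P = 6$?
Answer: $190969$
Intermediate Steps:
$A = -5$ ($A = 0 - 5 = -5$)
$n{\left(T,s \right)} = -3$
$q{\left(o,h \right)} = 8 + h$
$j{\left(M,X \right)} = 5$ ($j{\left(M,X \right)} = 8 - 3 = 5$)
$k = 432$ ($k = 8 \cdot 6 \cdot 3 \cdot 3 = 8 \cdot 18 \cdot 3 = 8 \cdot 54 = 432$)
$\left(j{\left(-5,P \right)} + k\right)^{2} = \left(5 + 432\right)^{2} = 437^{2} = 190969$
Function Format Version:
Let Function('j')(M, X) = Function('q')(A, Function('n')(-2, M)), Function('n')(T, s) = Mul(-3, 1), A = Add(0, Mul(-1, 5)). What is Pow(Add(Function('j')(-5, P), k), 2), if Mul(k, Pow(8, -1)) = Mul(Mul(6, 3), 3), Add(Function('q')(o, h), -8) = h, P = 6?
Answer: 190969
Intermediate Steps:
A = -5 (A = Add(0, -5) = -5)
Function('n')(T, s) = -3
Function('q')(o, h) = Add(8, h)
Function('j')(M, X) = 5 (Function('j')(M, X) = Add(8, -3) = 5)
k = 432 (k = Mul(8, Mul(Mul(6, 3), 3)) = Mul(8, Mul(18, 3)) = Mul(8, 54) = 432)
Pow(Add(Function('j')(-5, P), k), 2) = Pow(Add(5, 432), 2) = Pow(437, 2) = 190969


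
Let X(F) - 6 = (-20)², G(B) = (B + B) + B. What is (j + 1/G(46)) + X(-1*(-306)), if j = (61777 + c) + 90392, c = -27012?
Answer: 17327695/138 ≈ 1.2556e+5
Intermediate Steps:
G(B) = 3*B (G(B) = 2*B + B = 3*B)
X(F) = 406 (X(F) = 6 + (-20)² = 6 + 400 = 406)
j = 125157 (j = (61777 - 27012) + 90392 = 34765 + 90392 = 125157)
(j + 1/G(46)) + X(-1*(-306)) = (125157 + 1/(3*46)) + 406 = (125157 + 1/138) + 406 = 17271667/138 + 406 = 17327695/138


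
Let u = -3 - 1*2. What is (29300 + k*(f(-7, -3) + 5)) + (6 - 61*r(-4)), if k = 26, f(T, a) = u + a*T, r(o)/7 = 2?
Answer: 28998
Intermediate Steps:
r(o) = 14 (r(o) = 7*2 = 14)
u = -5 (u = -3 - 2 = -5)
f(T, a) = -5 + T*a (f(T, a) = -5 + a*T = -5 + T*a)
(29300 + k*(f(-7, -3) + 5)) + (6 - 61*r(-4)) = (29300 + 26*((-5 - 7*(-3)) + 5)) + (6 - 61*14) = (29300 + 26*((-5 + 21) + 5)) + (6 - 854) = (29300 + 26*(16 + 5)) - 848 = (29300 + 26*21) - 848 = (29300 + 546) - 848 = 29846 - 848 = 28998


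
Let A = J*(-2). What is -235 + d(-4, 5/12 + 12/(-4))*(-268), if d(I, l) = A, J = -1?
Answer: -771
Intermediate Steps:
A = 2 (A = -1*(-2) = 2)
d(I, l) = 2
-235 + d(-4, 5/12 + 12/(-4))*(-268) = -235 + 2*(-268) = -235 - 536 = -771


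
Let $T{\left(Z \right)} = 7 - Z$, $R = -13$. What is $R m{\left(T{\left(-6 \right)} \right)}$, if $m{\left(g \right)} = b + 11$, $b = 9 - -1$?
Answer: $-273$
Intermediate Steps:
$b = 10$ ($b = 9 + 1 = 10$)
$m{\left(g \right)} = 21$ ($m{\left(g \right)} = 10 + 11 = 21$)
$R m{\left(T{\left(-6 \right)} \right)} = \left(-13\right) 21 = -273$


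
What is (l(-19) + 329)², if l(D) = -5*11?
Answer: 75076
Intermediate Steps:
l(D) = -55
(l(-19) + 329)² = (-55 + 329)² = 274² = 75076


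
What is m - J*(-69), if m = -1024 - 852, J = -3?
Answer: -2083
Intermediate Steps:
m = -1876
m - J*(-69) = -1876 - (-3)*(-69) = -1876 - 1*207 = -1876 - 207 = -2083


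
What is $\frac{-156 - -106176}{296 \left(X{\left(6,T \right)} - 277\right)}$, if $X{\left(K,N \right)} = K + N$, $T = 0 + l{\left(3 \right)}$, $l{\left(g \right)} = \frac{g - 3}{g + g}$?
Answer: $- \frac{26505}{20054} \approx -1.3217$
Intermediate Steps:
$l{\left(g \right)} = \frac{-3 + g}{2 g}$
$T = 0$ ($T = 0 + \frac{-3 + 3}{2 \cdot 3} = 0 + \frac{1}{2} \cdot \frac{1}{3} \cdot 0 = 0 + 0 = 0$)
$\frac{-156 - -106176}{296 \left(X{\left(6,T \right)} - 277\right)} = \frac{-156 - -106176}{296 \left(\left(6 + 0\right) - 277\right)} = \frac{-156 + 106176}{296 \left(6 - 277\right)} = \frac{106020}{296 \left(-271\right)} = \frac{106020}{-80216} = 106020 \left(- \frac{1}{80216}\right) = - \frac{26505}{20054}$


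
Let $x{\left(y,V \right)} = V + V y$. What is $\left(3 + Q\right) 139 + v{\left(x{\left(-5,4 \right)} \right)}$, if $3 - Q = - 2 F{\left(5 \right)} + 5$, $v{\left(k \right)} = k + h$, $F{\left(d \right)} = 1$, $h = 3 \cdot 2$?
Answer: $407$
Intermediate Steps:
$h = 6$
$v{\left(k \right)} = 6 + k$ ($v{\left(k \right)} = k + 6 = 6 + k$)
$Q = 0$ ($Q = 3 - \left(\left(-2\right) 1 + 5\right) = 3 - \left(-2 + 5\right) = 3 - 3 = 0$)
$\left(3 + Q\right) 139 + v{\left(x{\left(-5,4 \right)} \right)} = \left(3 + 0\right) 139 + \left(6 + 4 \left(1 - 5\right)\right) = 3 \cdot 139 + \left(6 + 4 \left(-4\right)\right) = 417 + \left(6 - 16\right) = 417 - 10 = 407$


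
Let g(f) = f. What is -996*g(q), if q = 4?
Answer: -3984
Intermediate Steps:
-996*g(q) = -996*4 = -3984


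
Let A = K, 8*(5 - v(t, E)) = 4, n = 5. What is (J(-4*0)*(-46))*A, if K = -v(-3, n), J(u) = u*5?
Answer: 0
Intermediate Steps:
v(t, E) = 9/2 (v(t, E) = 5 - ⅛*4 = 5 - ½ = 9/2)
J(u) = 5*u
K = -9/2 (K = -1*9/2 = -9/2 ≈ -4.5000)
A = -9/2 ≈ -4.5000
(J(-4*0)*(-46))*A = ((5*(-4*0))*(-46))*(-9/2) = ((5*0)*(-46))*(-9/2) = (0*(-46))*(-9/2) = 0*(-9/2) = 0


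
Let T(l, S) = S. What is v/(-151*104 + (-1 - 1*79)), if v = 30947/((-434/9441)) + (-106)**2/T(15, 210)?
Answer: 4382211089/102753840 ≈ 42.648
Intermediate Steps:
v = -4382211089/6510 (v = 30947/((-434/9441)) + (-106)**2/210 = 30947/((-434*1/9441)) + 11236*(1/210) = 30947/(-434/9441) + 5618/105 = 30947*(-9441/434) + 5618/105 = -41738661/62 + 5618/105 = -4382211089/6510 ≈ -6.7315e+5)
v/(-151*104 + (-1 - 1*79)) = -4382211089/(6510*(-151*104 + (-1 - 1*79))) = -4382211089/(6510*(-15704 + (-1 - 79))) = -4382211089/(6510*(-15704 - 80)) = -4382211089/6510/(-15784) = -4382211089/6510*(-1/15784) = 4382211089/102753840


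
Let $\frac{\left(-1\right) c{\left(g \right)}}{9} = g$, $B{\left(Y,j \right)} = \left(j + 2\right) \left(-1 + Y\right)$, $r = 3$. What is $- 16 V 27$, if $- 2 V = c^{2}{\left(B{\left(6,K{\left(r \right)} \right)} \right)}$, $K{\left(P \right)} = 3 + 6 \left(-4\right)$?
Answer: $157901400$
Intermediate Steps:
$K{\left(P \right)} = -21$ ($K{\left(P \right)} = 3 - 24 = -21$)
$B{\left(Y,j \right)} = \left(-1 + Y\right) \left(2 + j\right)$ ($B{\left(Y,j \right)} = \left(2 + j\right) \left(-1 + Y\right) = \left(-1 + Y\right) \left(2 + j\right)$)
$c{\left(g \right)} = - 9 g$
$V = - \frac{731025}{2}$ ($V = - \frac{\left(- 9 \left(-2 - -21 + 2 \cdot 6 + 6 \left(-21\right)\right)\right)^{2}}{2} = - \frac{\left(- 9 \left(-2 + 21 + 12 - 126\right)\right)^{2}}{2} = - \frac{\left(\left(-9\right) \left(-95\right)\right)^{2}}{2} = - \frac{855^{2}}{2} = \left(- \frac{1}{2}\right) 731025 = - \frac{731025}{2} \approx -3.6551 \cdot 10^{5}$)
$- 16 V 27 = \left(-16\right) \left(- \frac{731025}{2}\right) 27 = 5848200 \cdot 27 = 157901400$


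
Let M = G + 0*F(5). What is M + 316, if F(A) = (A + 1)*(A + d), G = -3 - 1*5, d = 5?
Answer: 308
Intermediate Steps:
G = -8 (G = -3 - 5 = -8)
F(A) = (1 + A)*(5 + A) (F(A) = (A + 1)*(A + 5) = (1 + A)*(5 + A))
M = -8 (M = -8 + 0*(5 + 5² + 6*5) = -8 + 0*(5 + 25 + 30) = -8 + 0*60 = -8 + 0 = -8)
M + 316 = -8 + 316 = 308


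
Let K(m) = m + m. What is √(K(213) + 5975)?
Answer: √6401 ≈ 80.006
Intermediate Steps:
K(m) = 2*m
√(K(213) + 5975) = √(2*213 + 5975) = √(426 + 5975) = √6401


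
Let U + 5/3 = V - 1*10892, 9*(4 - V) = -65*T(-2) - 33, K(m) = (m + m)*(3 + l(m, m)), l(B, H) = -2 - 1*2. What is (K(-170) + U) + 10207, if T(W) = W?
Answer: -3181/9 ≈ -353.44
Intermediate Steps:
l(B, H) = -4 (l(B, H) = -2 - 2 = -4)
K(m) = -2*m (K(m) = (m + m)*(3 - 4) = (2*m)*(-1) = -2*m)
V = -61/9 (V = 4 - (-65*(-2) - 33)/9 = 4 - (130 - 33)/9 = 4 - ⅑*97 = 4 - 97/9 = -61/9 ≈ -6.7778)
U = -98104/9 (U = -5/3 + (-61/9 - 1*10892) = -5/3 + (-61/9 - 10892) = -5/3 - 98089/9 = -98104/9 ≈ -10900.)
(K(-170) + U) + 10207 = (-2*(-170) - 98104/9) + 10207 = (340 - 98104/9) + 10207 = -95044/9 + 10207 = -3181/9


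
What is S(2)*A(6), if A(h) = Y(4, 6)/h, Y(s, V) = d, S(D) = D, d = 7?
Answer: 7/3 ≈ 2.3333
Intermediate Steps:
Y(s, V) = 7
A(h) = 7/h
S(2)*A(6) = 2*(7/6) = 7/3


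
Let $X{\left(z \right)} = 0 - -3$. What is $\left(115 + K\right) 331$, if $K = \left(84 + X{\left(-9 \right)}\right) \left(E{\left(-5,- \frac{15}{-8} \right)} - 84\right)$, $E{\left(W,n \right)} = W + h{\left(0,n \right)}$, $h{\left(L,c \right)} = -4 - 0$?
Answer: $-2640056$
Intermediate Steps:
$h{\left(L,c \right)} = -4$ ($h{\left(L,c \right)} = -4 + 0 = -4$)
$X{\left(z \right)} = 3$ ($X{\left(z \right)} = 0 + 3 = 3$)
$E{\left(W,n \right)} = -4 + W$ ($E{\left(W,n \right)} = W - 4 = -4 + W$)
$K = -8091$ ($K = \left(84 + 3\right) \left(\left(-4 - 5\right) - 84\right) = 87 \left(-9 - 84\right) = 87 \left(-93\right) = -8091$)
$\left(115 + K\right) 331 = \left(115 - 8091\right) 331 = \left(-7976\right) 331 = -2640056$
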